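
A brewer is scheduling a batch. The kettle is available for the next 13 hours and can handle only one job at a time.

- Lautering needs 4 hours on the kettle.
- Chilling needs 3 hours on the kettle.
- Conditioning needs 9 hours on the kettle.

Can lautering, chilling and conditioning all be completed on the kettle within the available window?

No

Running back to back, the jobs need 4 + 3 + 9 = 16 hours on the kettle.
Since 16 > 13, they cannot all fit.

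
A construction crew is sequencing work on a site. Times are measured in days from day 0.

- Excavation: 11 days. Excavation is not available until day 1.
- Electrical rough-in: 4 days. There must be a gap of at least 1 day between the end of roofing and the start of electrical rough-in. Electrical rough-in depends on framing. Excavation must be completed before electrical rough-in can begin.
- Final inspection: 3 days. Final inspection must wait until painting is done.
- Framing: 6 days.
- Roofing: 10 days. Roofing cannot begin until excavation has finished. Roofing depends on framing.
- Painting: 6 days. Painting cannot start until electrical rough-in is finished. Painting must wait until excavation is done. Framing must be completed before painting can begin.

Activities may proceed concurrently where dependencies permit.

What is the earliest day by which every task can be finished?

36

Framing has no prerequisites, so it starts at day 0 and finishes at day 6.
After its own release at day 1, excavation can start at day 1 and finishes at day 12.
Roofing has to wait for excavation (finishes day 12); framing (finishes day 6). The latest of these is day 12, so roofing runs day 12 to 12 + 10 = day 22.
Electrical rough-in has to wait for roofing (finishes day 22, plus 1-day gap → day 23); framing (finishes day 6); excavation (finishes day 12). The latest of these is day 23, so electrical rough-in runs day 23 to 23 + 4 = day 27.
For painting: electrical rough-in (finishes day 27); excavation (finishes day 12); framing (finishes day 6). Taking the maximum gives a start of day 27, and it finishes at 27 + 6 = day 33.
After painting (finishes day 33), final inspection can start at day 33 and finishes at day 36.
All tasks are finished once the last one completes. Finish times: Excavation at 12, Framing at 6, Roofing at 22, Electrical rough-in at 27, Painting at 33, Final inspection at 36. The latest is day 36.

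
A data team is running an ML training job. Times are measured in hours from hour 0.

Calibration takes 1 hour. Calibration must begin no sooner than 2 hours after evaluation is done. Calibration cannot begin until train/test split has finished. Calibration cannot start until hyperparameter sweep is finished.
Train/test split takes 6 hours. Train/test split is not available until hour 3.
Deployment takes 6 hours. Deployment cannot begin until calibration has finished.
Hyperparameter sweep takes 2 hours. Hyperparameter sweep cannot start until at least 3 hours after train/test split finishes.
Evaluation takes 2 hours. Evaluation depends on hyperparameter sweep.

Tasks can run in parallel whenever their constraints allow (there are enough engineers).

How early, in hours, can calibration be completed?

19

After its own release at hour 3, train/test split can start at hour 3 and finishes at hour 9.
Hyperparameter sweep cannot begin until train/test split (finishes hour 9, plus 3-hour gap → hour 12). It runs from hour 12 to 12 + 2 = hour 14.
After hyperparameter sweep (finishes hour 14), evaluation can start at hour 14 and finishes at hour 16.
Calibration has to wait for evaluation (finishes hour 16, plus 2-hour gap → hour 18); train/test split (finishes hour 9); hyperparameter sweep (finishes hour 14). The latest of these is hour 18, so calibration runs hour 18 to 18 + 1 = hour 19.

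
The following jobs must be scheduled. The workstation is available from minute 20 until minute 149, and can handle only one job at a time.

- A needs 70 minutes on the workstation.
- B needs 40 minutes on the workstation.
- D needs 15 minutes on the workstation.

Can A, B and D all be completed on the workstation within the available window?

Yes

The workstation window is 149 − 20 = 129 minutes.
Running back to back, the jobs need 70 + 40 + 15 = 125 minutes on the workstation.
Since 125 ≤ 129, they fit within the window.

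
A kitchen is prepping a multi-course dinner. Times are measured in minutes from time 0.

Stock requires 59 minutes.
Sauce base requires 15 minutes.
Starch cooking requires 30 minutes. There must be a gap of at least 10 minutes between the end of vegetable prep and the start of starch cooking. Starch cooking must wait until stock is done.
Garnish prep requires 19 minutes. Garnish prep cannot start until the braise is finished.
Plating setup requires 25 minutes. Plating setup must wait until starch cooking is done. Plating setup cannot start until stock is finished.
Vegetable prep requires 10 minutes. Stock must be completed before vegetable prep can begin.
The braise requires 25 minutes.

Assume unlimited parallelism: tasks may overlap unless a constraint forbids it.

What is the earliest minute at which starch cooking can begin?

Stock has no prerequisites, so it starts at minute 0 and finishes at minute 59.
After stock (finishes minute 59), vegetable prep can start at minute 59 and finishes at minute 69.
Starch cooking waits on vegetable prep (finishes minute 69, plus 10-minute gap → minute 79); stock (finishes minute 59). The latest of these is minute 79, which is the earliest starch cooking can start.

79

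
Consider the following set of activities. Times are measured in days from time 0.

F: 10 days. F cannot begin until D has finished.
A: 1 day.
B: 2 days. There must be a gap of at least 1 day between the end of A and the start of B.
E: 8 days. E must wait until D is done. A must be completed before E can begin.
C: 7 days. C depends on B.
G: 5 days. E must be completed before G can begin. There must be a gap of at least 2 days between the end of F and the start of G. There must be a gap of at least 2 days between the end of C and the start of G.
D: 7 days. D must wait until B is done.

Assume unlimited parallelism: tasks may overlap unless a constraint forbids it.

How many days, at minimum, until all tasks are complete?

28

A has no prerequisites, so it starts at day 0 and finishes at day 1.
B cannot begin until A (finishes day 1, plus 1-day gap → day 2). It runs from day 2 to 2 + 2 = day 4.
D waits on B (finishes day 4), so it starts at day 4 and finishes at 4 + 7 = day 11.
After D (finishes day 11), F can start at day 11 and finishes at day 21.
E needs all of D (finishes day 11); A (finishes day 1). That puts its earliest start at day 11; it finishes at 11 + 8 = day 19.
After B (finishes day 4), C can start at day 4 and finishes at day 11.
G needs all of E (finishes day 19); F (finishes day 21, plus 2-day gap → day 23); C (finishes day 11, plus 2-day gap → day 13). That puts its earliest start at day 23; it finishes at 23 + 5 = day 28.
All tasks are finished once the last one completes. Finish times: A at 1, B at 4, C at 11, D at 11, E at 19, F at 21, G at 28. The latest is day 28.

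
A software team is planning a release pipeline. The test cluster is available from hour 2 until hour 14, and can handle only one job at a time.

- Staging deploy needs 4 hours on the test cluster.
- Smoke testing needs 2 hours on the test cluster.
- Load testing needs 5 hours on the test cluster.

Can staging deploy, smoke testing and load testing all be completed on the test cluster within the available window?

Yes

The test cluster window is 14 − 2 = 12 hours.
Running back to back, the jobs need 4 + 2 + 5 = 11 hours on the test cluster.
Since 11 ≤ 12, they fit within the window.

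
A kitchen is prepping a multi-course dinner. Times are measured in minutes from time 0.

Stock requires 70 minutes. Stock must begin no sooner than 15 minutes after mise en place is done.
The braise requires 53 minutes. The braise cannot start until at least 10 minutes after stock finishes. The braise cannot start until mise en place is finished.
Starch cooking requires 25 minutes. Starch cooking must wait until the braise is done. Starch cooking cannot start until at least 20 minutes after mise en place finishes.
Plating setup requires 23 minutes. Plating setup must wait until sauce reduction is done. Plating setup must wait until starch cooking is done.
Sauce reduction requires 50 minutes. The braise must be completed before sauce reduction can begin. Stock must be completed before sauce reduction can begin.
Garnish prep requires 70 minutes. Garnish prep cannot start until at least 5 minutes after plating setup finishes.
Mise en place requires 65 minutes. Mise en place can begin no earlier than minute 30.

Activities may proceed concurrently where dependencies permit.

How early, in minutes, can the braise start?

190

After its own release at minute 30, mise en place can start at minute 30 and finishes at minute 95.
Stock waits on mise en place (finishes minute 95, plus 15-minute gap → minute 110), so it starts at minute 110 and finishes at 110 + 70 = minute 180.
The braise waits on stock (finishes minute 180, plus 10-minute gap → minute 190); mise en place (finishes minute 95). The latest of these is minute 190, which is the earliest the braise can start.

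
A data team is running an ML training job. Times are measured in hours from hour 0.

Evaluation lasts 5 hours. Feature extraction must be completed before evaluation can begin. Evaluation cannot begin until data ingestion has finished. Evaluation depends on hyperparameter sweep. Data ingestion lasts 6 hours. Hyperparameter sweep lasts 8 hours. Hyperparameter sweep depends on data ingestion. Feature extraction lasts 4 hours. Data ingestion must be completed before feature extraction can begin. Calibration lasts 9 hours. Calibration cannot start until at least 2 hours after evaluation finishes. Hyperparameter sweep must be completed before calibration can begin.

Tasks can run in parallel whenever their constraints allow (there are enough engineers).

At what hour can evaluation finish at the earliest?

19

Nothing blocks data ingestion, so it runs from hour 0 to hour 6.
Hyperparameter sweep cannot begin until data ingestion (finishes hour 6). It runs from hour 6 to 6 + 8 = hour 14.
After data ingestion (finishes hour 6), feature extraction can start at hour 6 and finishes at hour 10.
Evaluation cannot start until feature extraction (finishes hour 10); data ingestion (finishes hour 6); hyperparameter sweep (finishes hour 14). The controlling bound is hour 14, so evaluation finishes at 14 + 5 = hour 19.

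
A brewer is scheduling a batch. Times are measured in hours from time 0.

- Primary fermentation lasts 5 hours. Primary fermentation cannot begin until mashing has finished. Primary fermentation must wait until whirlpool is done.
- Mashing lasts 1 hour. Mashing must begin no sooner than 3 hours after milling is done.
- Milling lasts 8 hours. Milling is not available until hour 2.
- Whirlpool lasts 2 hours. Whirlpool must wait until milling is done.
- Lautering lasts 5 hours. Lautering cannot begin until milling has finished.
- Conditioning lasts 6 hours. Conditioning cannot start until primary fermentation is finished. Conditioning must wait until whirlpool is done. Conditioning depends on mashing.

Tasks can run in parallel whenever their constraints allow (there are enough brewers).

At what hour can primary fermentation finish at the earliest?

Milling cannot begin until its own release at hour 2. It runs from hour 2 to 2 + 8 = hour 10.
After milling (finishes hour 10), whirlpool can start at hour 10 and finishes at hour 12.
Mashing cannot begin until milling (finishes hour 10, plus 3-hour gap → hour 13). It runs from hour 13 to 13 + 1 = hour 14.
Primary fermentation cannot start until mashing (finishes hour 14); whirlpool (finishes hour 12). The controlling bound is hour 14, so primary fermentation finishes at 14 + 5 = hour 19.

19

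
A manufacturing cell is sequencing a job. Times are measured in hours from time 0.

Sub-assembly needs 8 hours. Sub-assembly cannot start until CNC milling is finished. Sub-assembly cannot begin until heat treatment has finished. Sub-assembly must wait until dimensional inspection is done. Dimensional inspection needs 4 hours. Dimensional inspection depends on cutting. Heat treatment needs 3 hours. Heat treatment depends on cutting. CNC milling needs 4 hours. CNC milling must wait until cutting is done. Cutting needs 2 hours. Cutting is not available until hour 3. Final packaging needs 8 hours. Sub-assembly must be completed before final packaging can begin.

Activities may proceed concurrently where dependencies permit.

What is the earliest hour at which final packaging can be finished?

After its own release at hour 3, cutting can start at hour 3 and finishes at hour 5.
Dimensional inspection cannot begin until cutting (finishes hour 5). It runs from hour 5 to 5 + 4 = hour 9.
Heat treatment cannot begin until cutting (finishes hour 5). It runs from hour 5 to 5 + 3 = hour 8.
CNC milling cannot begin until cutting (finishes hour 5). It runs from hour 5 to 5 + 4 = hour 9.
Sub-assembly cannot start until CNC milling (finishes hour 9); heat treatment (finishes hour 8); dimensional inspection (finishes hour 9). The controlling bound is hour 9, so sub-assembly finishes at 9 + 8 = hour 17.
After sub-assembly (finishes hour 17), final packaging can start at hour 17 and finishes at hour 25.

25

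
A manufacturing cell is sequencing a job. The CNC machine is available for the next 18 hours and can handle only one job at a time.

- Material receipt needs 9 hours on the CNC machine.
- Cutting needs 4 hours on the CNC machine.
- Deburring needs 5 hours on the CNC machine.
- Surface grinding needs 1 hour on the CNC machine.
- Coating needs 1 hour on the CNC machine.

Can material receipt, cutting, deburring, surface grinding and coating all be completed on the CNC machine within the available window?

No

Running back to back, the jobs need 9 + 4 + 5 + 1 + 1 = 20 hours on the CNC machine.
Since 20 > 18, they cannot all fit.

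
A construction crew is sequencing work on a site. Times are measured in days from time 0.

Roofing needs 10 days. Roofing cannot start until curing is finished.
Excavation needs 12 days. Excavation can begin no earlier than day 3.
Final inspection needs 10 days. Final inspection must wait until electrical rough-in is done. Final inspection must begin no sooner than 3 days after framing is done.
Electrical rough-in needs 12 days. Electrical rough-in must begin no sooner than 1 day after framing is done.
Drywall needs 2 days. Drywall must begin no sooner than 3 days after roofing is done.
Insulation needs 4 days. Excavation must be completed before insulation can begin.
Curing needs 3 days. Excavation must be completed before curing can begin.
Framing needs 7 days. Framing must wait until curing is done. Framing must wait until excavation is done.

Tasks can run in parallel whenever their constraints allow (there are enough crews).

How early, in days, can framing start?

18

Excavation waits on its own release at day 3, so it starts at day 3 and finishes at 3 + 12 = day 15.
Curing cannot begin until excavation (finishes day 15). It runs from day 15 to 15 + 3 = day 18.
Framing waits on curing (finishes day 18); excavation (finishes day 15). The latest of these is day 18, which is the earliest framing can start.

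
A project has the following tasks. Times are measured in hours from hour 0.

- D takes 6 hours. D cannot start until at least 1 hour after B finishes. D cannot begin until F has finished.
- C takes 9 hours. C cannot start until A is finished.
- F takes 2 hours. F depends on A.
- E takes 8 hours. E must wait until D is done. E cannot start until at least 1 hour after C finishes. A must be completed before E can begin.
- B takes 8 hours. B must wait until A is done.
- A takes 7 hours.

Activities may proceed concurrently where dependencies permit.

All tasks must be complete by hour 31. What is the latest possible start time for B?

Nothing follows E; the deadline of hour 31 is its only limit. It must start by 31 − 8 = hour 23.
D must finish before E (must start by hour 23). With a 6-hour duration, D must start by 23 − 6 = hour 17.
Since D (must start by hour 17, minus 1-hour gap → hour 16) depends on it, B must finish by hour 16. Backing off its 8-hour duration gives a latest start of hour 8.

8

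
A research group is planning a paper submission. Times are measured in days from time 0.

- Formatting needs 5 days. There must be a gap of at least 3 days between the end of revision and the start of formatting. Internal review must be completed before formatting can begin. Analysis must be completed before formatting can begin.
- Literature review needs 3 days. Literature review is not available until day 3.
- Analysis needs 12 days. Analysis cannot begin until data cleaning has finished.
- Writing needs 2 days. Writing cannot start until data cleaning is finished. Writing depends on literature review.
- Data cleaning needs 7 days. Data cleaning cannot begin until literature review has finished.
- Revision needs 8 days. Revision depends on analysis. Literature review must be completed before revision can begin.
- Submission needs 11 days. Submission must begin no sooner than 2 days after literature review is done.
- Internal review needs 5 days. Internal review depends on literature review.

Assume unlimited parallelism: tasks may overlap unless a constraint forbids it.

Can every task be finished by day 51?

Yes

Literature review waits on its own release at day 3, so it starts at day 3 and finishes at 3 + 3 = day 6.
After literature review (finishes day 6, plus 2-day gap → day 8), submission can start at day 8 and finishes at day 19.
Internal review waits on literature review (finishes day 6), so it starts at day 6 and finishes at 6 + 5 = day 11.
After literature review (finishes day 6), data cleaning can start at day 6 and finishes at day 13.
For writing: data cleaning (finishes day 13); literature review (finishes day 6). Taking the maximum gives a start of day 13, and it finishes at 13 + 2 = day 15.
Analysis cannot begin until data cleaning (finishes day 13). It runs from day 13 to 13 + 12 = day 25.
For revision: analysis (finishes day 25); literature review (finishes day 6). Taking the maximum gives a start of day 25, and it finishes at 25 + 8 = day 33.
For formatting: revision (finishes day 33, plus 3-day gap → day 36); internal review (finishes day 11); analysis (finishes day 25). Taking the maximum gives a start of day 36, and it finishes at 36 + 5 = day 41.
Every task is finished by day 41, which is no later than the deadline of 51, so the schedule is feasible.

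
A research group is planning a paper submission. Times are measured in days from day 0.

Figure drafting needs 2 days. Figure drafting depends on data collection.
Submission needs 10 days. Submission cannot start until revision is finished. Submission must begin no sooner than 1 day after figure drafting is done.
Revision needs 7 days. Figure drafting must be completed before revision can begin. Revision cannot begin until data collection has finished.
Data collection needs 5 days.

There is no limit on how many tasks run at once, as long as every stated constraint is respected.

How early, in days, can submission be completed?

Data collection can start immediately at day 0; it finishes at day 5.
Figure drafting cannot begin until data collection (finishes day 5). It runs from day 5 to 5 + 2 = day 7.
For revision: figure drafting (finishes day 7); data collection (finishes day 5). Taking the maximum gives a start of day 7, and it finishes at 7 + 7 = day 14.
For submission: revision (finishes day 14); figure drafting (finishes day 7, plus 1-day gap → day 8). Taking the maximum gives a start of day 14, and it finishes at 14 + 10 = day 24.

24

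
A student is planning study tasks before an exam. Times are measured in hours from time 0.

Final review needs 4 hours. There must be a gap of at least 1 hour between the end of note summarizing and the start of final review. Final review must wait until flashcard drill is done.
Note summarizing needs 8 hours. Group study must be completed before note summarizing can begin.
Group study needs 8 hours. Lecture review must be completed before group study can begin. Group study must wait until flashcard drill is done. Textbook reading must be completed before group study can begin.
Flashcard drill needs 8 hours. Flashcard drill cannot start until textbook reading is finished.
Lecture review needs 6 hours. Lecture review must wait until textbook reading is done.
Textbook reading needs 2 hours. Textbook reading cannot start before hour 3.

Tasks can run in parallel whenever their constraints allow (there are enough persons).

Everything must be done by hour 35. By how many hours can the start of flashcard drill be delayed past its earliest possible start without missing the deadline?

After its own release at hour 3, textbook reading can start at hour 3 and finishes at hour 5.
After textbook reading (finishes hour 5), flashcard drill can start at hour 5 and finishes at hour 13.

Working backward from the deadline:
Final review must finish by hour 35; it takes 4 hours, so it must start by 35 − 4 = hour 31.
Since final review (must start by hour 31, minus 1-hour gap → hour 30) depends on it, note summarizing must finish by hour 30. Backing off its 8-hour duration gives a latest start of hour 22.
Since note summarizing (must start by hour 22) depends on it, group study must finish by hour 22. Backing off its 8-hour duration gives a latest start of hour 14.
For flashcard drill: group study (must start by hour 14); final review (must start by hour 31). The most restrictive is hour 14; with an 8-hour duration, flashcard drill must start by hour 6.
So flashcard drill can start as early as hour 5 and as late as hour 6, giving 6 − 5 = 1 hour of slack.

1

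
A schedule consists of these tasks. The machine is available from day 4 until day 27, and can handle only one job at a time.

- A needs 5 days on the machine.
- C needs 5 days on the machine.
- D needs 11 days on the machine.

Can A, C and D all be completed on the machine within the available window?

Yes

The machine window is 27 − 4 = 23 days.
Running back to back, the jobs need 5 + 5 + 11 = 21 days on the machine.
Since 21 ≤ 23, they fit within the window.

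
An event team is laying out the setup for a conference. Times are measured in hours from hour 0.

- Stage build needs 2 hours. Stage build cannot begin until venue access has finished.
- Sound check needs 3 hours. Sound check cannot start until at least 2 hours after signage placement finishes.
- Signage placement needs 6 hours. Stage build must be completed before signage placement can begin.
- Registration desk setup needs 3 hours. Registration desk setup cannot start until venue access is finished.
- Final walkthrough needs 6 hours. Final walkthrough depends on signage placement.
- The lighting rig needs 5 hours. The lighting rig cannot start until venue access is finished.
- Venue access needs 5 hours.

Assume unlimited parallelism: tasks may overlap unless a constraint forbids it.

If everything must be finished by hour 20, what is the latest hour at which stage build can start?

To finish by hour 20, sound check (duration 3) must start no later than hour 17.
Nothing follows final walkthrough; the deadline of hour 20 is its only limit. It must start by 20 − 6 = hour 14.
For signage placement: sound check (must start by hour 17, minus 2-hour gap → hour 15); final walkthrough (must start by hour 14). The most restrictive is hour 14; with a 6-hour duration, signage placement must start by hour 8.
Since signage placement (must start by hour 8) depends on it, stage build must finish by hour 8. Backing off its 2-hour duration gives a latest start of hour 6.

6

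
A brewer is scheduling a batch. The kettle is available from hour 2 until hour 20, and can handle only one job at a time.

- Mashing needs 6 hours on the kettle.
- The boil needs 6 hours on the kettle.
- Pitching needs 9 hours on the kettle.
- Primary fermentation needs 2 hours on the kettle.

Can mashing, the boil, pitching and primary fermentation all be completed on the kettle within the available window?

The kettle window is 20 − 2 = 18 hours.
Running back to back, the jobs need 6 + 6 + 9 + 2 = 23 hours on the kettle.
Since 23 > 18, they cannot all fit.

No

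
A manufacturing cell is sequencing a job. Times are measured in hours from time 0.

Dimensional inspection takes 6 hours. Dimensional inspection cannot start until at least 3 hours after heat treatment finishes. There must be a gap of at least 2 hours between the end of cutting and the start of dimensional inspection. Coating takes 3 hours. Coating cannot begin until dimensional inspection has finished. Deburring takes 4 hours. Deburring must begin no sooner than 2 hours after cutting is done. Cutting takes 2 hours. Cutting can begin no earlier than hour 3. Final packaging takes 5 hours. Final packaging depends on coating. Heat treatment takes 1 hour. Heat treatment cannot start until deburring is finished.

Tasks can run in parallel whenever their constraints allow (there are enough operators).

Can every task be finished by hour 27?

Cutting cannot begin until its own release at hour 3. It runs from hour 3 to 3 + 2 = hour 5.
Deburring waits on cutting (finishes hour 5, plus 2-hour gap → hour 7), so it starts at hour 7 and finishes at 7 + 4 = hour 11.
Heat treatment waits on deburring (finishes hour 11), so it starts at hour 11 and finishes at 11 + 1 = hour 12.
Dimensional inspection cannot start until heat treatment (finishes hour 12, plus 3-hour gap → hour 15); cutting (finishes hour 5, plus 2-hour gap → hour 7). The controlling bound is hour 15, so dimensional inspection finishes at 15 + 6 = hour 21.
After dimensional inspection (finishes hour 21), coating can start at hour 21 and finishes at hour 24.
Final packaging waits on coating (finishes hour 24), so it starts at hour 24 and finishes at 24 + 5 = hour 29.
The earliest everything can be done is hour 29, which is after the deadline of 27, so it is not possible.

No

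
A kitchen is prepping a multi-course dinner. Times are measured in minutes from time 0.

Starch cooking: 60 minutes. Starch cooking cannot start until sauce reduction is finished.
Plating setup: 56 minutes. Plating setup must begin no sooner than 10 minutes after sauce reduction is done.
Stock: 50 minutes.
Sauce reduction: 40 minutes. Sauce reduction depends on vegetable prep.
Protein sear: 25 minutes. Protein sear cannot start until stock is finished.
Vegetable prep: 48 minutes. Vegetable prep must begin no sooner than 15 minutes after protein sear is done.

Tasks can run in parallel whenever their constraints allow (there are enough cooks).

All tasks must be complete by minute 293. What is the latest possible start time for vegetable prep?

Nothing follows starch cooking; the deadline of minute 293 is its only limit. It must start by 293 − 60 = minute 233.
Nothing follows plating setup; the deadline of minute 293 is its only limit. It must start by 293 − 56 = minute 237.
For sauce reduction: starch cooking (must start by minute 233); plating setup (must start by minute 237, minus 10-minute gap → minute 227). The most restrictive is minute 227; with a 40-minute duration, sauce reduction must start by minute 187.
Vegetable prep feeds into sauce reduction (must start by minute 187); so vegetable prep must finish by minute 187 and therefore start by minute 139.

139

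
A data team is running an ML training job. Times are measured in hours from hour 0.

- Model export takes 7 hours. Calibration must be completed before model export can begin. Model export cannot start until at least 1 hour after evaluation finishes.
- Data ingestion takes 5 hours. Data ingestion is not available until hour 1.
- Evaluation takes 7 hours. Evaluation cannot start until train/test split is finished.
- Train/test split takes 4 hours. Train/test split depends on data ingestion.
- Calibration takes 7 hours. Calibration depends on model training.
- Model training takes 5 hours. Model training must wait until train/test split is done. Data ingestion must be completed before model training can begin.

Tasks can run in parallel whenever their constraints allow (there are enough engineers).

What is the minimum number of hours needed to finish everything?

29

Data ingestion waits on its own release at hour 1, so it starts at hour 1 and finishes at 1 + 5 = hour 6.
After data ingestion (finishes hour 6), train/test split can start at hour 6 and finishes at hour 10.
Evaluation waits on train/test split (finishes hour 10), so it starts at hour 10 and finishes at 10 + 7 = hour 17.
For model training: train/test split (finishes hour 10); data ingestion (finishes hour 6). Taking the maximum gives a start of hour 10, and it finishes at 10 + 5 = hour 15.
After model training (finishes hour 15), calibration can start at hour 15 and finishes at hour 22.
For model export: calibration (finishes hour 22); evaluation (finishes hour 17, plus 1-hour gap → hour 18). Taking the maximum gives a start of hour 22, and it finishes at 22 + 7 = hour 29.
All tasks are finished once the last one completes. Finish times: Data ingestion at 6, Train/test split at 10, Model training at 15, Evaluation at 17, Calibration at 22, Model export at 29. The latest is hour 29.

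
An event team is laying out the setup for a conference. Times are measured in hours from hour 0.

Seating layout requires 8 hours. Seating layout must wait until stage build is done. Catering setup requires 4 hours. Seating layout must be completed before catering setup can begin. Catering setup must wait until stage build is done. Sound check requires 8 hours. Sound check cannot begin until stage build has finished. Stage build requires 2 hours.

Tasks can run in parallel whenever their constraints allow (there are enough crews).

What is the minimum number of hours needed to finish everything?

Stage build has no prerequisites, so it starts at hour 0 and finishes at hour 2.
After stage build (finishes hour 2), sound check can start at hour 2 and finishes at hour 10.
Seating layout cannot begin until stage build (finishes hour 2). It runs from hour 2 to 2 + 8 = hour 10.
Catering setup needs all of seating layout (finishes hour 10); stage build (finishes hour 2). That puts its earliest start at hour 10; it finishes at 10 + 4 = hour 14.
All tasks are finished once the last one completes. Finish times: Stage build at 2, Seating layout at 10, Catering setup at 14, Sound check at 10. The latest is hour 14.

14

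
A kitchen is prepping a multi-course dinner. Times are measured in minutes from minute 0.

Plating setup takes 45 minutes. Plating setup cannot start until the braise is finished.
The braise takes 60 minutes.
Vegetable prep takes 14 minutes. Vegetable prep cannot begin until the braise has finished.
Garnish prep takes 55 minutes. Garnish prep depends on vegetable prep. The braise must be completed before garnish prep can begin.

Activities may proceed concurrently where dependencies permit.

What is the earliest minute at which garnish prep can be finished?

129

Nothing blocks the braise, so it runs from minute 0 to minute 60.
After the braise (finishes minute 60), vegetable prep can start at minute 60 and finishes at minute 74.
Garnish prep has to wait for vegetable prep (finishes minute 74); the braise (finishes minute 60). The latest of these is minute 74, so garnish prep runs minute 74 to 74 + 55 = minute 129.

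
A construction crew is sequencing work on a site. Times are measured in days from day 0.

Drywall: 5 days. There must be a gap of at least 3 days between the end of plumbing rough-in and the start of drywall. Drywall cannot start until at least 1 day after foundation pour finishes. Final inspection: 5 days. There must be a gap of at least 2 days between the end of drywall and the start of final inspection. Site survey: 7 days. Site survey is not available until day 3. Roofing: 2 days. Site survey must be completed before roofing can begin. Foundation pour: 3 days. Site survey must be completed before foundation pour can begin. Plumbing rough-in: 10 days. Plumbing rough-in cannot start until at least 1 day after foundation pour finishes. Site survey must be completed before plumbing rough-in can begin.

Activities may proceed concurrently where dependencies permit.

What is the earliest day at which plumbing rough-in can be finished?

Site survey waits on its own release at day 3, so it starts at day 3 and finishes at 3 + 7 = day 10.
Foundation pour waits on site survey (finishes day 10), so it starts at day 10 and finishes at 10 + 3 = day 13.
Plumbing rough-in needs all of foundation pour (finishes day 13, plus 1-day gap → day 14); site survey (finishes day 10). That puts its earliest start at day 14; it finishes at 14 + 10 = day 24.

24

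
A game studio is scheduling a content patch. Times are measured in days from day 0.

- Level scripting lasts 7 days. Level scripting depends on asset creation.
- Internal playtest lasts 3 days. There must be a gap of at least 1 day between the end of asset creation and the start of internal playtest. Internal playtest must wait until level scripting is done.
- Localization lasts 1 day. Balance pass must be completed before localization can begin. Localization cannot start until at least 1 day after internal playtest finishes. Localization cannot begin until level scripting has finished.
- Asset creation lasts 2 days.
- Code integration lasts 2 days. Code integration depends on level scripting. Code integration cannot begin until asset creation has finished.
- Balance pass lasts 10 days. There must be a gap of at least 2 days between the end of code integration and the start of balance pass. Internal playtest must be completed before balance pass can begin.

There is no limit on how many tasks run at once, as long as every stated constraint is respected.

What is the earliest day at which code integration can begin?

9

Asset creation can start immediately at day 0; it finishes at day 2.
After asset creation (finishes day 2), level scripting can start at day 2 and finishes at day 9.
Code integration waits on level scripting (finishes day 9); asset creation (finishes day 2). The latest of these is day 9, which is the earliest code integration can start.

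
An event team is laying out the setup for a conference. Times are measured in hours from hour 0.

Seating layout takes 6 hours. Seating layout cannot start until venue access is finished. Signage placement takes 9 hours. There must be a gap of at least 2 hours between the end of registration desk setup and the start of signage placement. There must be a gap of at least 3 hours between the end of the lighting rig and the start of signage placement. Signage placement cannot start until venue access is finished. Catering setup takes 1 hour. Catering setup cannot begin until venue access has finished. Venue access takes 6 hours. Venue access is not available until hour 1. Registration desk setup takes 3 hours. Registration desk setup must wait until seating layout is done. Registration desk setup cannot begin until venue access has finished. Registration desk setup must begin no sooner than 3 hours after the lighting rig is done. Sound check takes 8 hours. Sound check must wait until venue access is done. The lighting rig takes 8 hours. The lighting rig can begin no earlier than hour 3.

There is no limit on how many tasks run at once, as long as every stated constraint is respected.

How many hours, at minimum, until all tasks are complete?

28

After its own release at hour 3, the lighting rig can start at hour 3 and finishes at hour 11.
After its own release at hour 1, venue access can start at hour 1 and finishes at hour 7.
Sound check waits on venue access (finishes hour 7), so it starts at hour 7 and finishes at 7 + 8 = hour 15.
After venue access (finishes hour 7), catering setup can start at hour 7 and finishes at hour 8.
Seating layout waits on venue access (finishes hour 7), so it starts at hour 7 and finishes at 7 + 6 = hour 13.
Registration desk setup has to wait for seating layout (finishes hour 13); venue access (finishes hour 7); the lighting rig (finishes hour 11, plus 3-hour gap → hour 14). The latest of these is hour 14, so registration desk setup runs hour 14 to 14 + 3 = hour 17.
Signage placement needs all of registration desk setup (finishes hour 17, plus 2-hour gap → hour 19); the lighting rig (finishes hour 11, plus 3-hour gap → hour 14); venue access (finishes hour 7). That puts its earliest start at hour 19; it finishes at 19 + 9 = hour 28.
All tasks are finished once the last one completes. Finish times: Venue access at 7, The lighting rig at 11, Seating layout at 13, Registration desk setup at 17, Signage placement at 28, Catering setup at 8, Sound check at 15. The latest is hour 28.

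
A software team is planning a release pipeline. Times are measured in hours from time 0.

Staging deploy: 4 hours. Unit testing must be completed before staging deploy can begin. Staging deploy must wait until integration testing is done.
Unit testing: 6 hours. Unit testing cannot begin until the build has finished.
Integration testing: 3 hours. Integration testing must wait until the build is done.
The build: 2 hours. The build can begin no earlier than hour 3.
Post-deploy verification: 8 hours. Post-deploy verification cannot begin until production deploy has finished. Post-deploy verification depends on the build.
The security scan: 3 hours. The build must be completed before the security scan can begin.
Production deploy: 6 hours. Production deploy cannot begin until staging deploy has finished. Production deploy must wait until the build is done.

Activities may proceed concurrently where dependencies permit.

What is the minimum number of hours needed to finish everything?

29

The build waits on its own release at hour 3, so it starts at hour 3 and finishes at 3 + 2 = hour 5.
The security scan waits on the build (finishes hour 5), so it starts at hour 5 and finishes at 5 + 3 = hour 8.
After the build (finishes hour 5), integration testing can start at hour 5 and finishes at hour 8.
Unit testing waits on the build (finishes hour 5), so it starts at hour 5 and finishes at 5 + 6 = hour 11.
Staging deploy cannot start until unit testing (finishes hour 11); integration testing (finishes hour 8). The controlling bound is hour 11, so staging deploy finishes at 11 + 4 = hour 15.
Production deploy has to wait for staging deploy (finishes hour 15); the build (finishes hour 5). The latest of these is hour 15, so production deploy runs hour 15 to 15 + 6 = hour 21.
For post-deploy verification: production deploy (finishes hour 21); the build (finishes hour 5). Taking the maximum gives a start of hour 21, and it finishes at 21 + 8 = hour 29.
All tasks are finished once the last one completes. Finish times: The build at 5, Unit testing at 11, Integration testing at 8, The security scan at 8, Staging deploy at 15, Production deploy at 21, Post-deploy verification at 29. The latest is hour 29.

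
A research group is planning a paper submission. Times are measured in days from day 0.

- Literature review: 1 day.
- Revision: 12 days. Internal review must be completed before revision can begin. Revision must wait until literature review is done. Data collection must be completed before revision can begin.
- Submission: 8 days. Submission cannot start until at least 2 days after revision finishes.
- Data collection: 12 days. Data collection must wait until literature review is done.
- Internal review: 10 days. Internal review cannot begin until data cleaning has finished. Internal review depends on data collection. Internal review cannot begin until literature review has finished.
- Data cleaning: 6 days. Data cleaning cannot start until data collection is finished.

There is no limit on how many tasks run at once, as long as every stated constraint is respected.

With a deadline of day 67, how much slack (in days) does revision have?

16

Literature review can start immediately at day 0; it finishes at day 1.
Data collection waits on literature review (finishes day 1), so it starts at day 1 and finishes at 1 + 12 = day 13.
Data cleaning cannot begin until data collection (finishes day 13). It runs from day 13 to 13 + 6 = day 19.
Internal review needs all of data cleaning (finishes day 19); data collection (finishes day 13); literature review (finishes day 1). That puts its earliest start at day 19; it finishes at 19 + 10 = day 29.
Revision needs all of internal review (finishes day 29); literature review (finishes day 1); data collection (finishes day 13). That puts its earliest start at day 29; it finishes at 29 + 12 = day 41.

Working backward from the deadline:
Submission must finish by day 67; it takes 8 days, so it must start by 67 − 8 = day 59.
Revision has to be done before submission (must start by day 59, minus 2-day gap → day 57). That means finishing by day 57, i.e. starting by 57 − 12 = day 45.
So revision can start as early as day 29 and as late as day 45, giving 45 − 29 = 16 days of slack.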